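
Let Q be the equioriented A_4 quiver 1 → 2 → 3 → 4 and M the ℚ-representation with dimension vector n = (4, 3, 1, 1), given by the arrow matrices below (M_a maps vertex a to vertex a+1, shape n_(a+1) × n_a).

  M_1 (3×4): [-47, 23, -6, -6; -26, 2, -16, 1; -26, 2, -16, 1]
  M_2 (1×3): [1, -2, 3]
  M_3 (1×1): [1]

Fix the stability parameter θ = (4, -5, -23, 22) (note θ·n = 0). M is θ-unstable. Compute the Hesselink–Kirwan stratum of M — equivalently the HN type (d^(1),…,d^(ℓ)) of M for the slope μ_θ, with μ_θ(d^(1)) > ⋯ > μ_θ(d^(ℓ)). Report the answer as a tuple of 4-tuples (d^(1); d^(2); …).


Via rank(M_{q-1}∘⋯∘M_p): M ≅ I[1,1]^2, I[1,2], I[1,4], I[2,2].
μ_θ-semistable layers: μ^(1)=22; μ^(2)=4; μ^(3)=-1/2; μ^(4)=-5; μ^(5)=-8

((0, 0, 0, 1); (2, 0, 0, 0); (1, 1, 0, 0); (0, 1, 0, 0); (1, 1, 1, 0))


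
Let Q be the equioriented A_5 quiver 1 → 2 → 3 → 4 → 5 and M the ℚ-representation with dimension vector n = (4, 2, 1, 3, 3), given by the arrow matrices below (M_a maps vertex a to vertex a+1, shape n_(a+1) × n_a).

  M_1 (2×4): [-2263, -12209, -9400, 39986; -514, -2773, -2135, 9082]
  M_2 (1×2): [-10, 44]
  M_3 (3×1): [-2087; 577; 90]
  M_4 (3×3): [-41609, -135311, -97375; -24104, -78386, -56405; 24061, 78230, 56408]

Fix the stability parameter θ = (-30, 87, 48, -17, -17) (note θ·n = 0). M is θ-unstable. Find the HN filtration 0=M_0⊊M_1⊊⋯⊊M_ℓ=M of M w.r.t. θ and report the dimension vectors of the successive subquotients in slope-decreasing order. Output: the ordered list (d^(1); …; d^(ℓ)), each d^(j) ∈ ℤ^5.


Interval decomposition of M: I[1,1]^2, I[1,2], I[1,5], I[4,5]^2.
HN type (ℓ=4): μ^(1)=87; μ^(2)=101/4; μ^(3)=-17; μ^(4)=-30

((0, 1, 0, 0, 0); (0, 1, 1, 1, 1); (0, 0, 0, 2, 2); (4, 0, 0, 0, 0))


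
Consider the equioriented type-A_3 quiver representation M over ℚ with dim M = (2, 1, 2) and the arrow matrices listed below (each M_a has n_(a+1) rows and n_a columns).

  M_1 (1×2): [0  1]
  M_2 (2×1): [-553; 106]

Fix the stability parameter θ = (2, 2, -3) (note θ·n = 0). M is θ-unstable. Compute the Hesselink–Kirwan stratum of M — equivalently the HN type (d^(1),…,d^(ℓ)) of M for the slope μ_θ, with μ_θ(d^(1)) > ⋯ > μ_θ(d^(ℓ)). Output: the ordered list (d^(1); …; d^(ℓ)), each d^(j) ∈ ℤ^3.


Barcode: M ≅ I[1,1], I[1,3], I[3,3]. HN layers by μ_θ (3 steps, strictly decreasing):
  μ^(1)=2; μ^(2)=1/3; μ^(3)=-3

((1, 0, 0); (1, 1, 1); (0, 0, 1))


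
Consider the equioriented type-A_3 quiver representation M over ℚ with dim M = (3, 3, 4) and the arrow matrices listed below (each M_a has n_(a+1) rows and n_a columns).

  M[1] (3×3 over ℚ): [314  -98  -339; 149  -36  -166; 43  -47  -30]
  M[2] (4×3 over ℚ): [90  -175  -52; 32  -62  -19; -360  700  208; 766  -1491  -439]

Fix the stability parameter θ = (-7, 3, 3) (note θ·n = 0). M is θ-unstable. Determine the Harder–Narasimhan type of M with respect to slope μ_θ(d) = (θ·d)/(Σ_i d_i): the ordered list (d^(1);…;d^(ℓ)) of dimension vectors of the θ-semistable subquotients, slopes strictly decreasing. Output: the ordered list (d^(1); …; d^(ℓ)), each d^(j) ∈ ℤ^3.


Via rank(M_{q-1}∘⋯∘M_p): M ≅ I[1,2], I[1,3]^2, I[3,3]^2.
μ_θ-semistable layers: μ^(1)=3; μ^(2)=-7

((0, 3, 4); (3, 0, 0))


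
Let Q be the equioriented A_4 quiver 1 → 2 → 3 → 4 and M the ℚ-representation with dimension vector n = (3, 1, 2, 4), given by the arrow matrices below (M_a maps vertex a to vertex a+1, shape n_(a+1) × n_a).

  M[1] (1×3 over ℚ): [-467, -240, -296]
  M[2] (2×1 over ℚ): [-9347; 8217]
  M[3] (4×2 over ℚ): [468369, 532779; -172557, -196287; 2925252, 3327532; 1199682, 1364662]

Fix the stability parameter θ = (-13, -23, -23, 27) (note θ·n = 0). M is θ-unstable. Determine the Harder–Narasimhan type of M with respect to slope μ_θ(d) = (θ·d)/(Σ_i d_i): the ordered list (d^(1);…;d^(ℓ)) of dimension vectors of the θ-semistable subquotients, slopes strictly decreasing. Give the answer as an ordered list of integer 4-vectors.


Via rank(M_{q-1}∘⋯∘M_p): M ≅ I[1,1]^2, I[1,3], I[3,4], I[4,4]^3.
μ_θ-semistable layers: μ^(1)=27; μ^(2)=-13; μ^(3)=-59/3; μ^(4)=-23

((0, 0, 0, 4); (2, 0, 0, 0); (1, 1, 1, 0); (0, 0, 1, 0))


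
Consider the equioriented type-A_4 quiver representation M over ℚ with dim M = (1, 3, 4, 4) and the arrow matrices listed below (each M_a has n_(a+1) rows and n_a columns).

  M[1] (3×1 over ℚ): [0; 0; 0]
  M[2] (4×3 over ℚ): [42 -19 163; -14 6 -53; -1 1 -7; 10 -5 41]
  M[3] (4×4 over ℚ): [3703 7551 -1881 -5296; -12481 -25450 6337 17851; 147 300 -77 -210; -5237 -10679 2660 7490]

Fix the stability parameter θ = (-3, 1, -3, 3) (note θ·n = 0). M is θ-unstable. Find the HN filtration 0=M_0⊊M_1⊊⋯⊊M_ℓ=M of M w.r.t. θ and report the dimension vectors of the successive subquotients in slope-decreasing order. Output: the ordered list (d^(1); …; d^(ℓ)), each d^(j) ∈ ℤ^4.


Barcode: M ≅ I[1,1], I[2,4]^3, I[3,4]. HN layers by μ_θ (3 steps, strictly decreasing):
  μ^(1)=3; μ^(2)=-1; μ^(3)=-3

((0, 0, 0, 4); (0, 3, 3, 0); (1, 0, 1, 0))


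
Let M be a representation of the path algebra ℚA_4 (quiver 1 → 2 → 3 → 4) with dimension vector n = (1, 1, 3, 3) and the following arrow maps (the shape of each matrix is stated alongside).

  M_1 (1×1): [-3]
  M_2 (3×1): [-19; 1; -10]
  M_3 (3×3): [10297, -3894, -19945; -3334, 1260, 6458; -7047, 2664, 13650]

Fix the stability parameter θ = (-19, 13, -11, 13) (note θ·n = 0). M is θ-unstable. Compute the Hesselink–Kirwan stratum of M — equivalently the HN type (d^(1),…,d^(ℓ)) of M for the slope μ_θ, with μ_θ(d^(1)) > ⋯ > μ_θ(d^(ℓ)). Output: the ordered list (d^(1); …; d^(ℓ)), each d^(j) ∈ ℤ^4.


Interval decomposition of M: I[1,4], I[3,3], I[3,4], I[4,4].
HN type (ℓ=4): μ^(1)=13; μ^(2)=1; μ^(3)=-11; μ^(4)=-19

((0, 0, 0, 3); (0, 1, 1, 0); (0, 0, 2, 0); (1, 0, 0, 0))


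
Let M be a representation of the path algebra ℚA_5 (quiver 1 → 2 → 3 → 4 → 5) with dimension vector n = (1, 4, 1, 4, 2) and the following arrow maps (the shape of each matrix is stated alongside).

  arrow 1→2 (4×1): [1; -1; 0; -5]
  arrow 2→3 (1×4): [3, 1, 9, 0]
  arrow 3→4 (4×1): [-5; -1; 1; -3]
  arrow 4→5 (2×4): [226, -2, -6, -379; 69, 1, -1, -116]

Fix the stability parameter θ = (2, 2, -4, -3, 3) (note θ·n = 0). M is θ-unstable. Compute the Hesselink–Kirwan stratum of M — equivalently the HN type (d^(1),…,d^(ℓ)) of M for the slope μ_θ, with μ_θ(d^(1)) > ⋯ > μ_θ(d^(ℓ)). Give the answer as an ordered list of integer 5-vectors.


Via rank(M_{q-1}∘⋯∘M_p): M ≅ I[1,5], I[2,2]^3, I[4,4]^2, I[4,5].
μ_θ-semistable layers: μ^(1)=3; μ^(2)=2; μ^(3)=-3/4; μ^(4)=-3

((0, 0, 0, 0, 2); (0, 3, 0, 0, 0); (1, 1, 1, 1, 0); (0, 0, 0, 3, 0))


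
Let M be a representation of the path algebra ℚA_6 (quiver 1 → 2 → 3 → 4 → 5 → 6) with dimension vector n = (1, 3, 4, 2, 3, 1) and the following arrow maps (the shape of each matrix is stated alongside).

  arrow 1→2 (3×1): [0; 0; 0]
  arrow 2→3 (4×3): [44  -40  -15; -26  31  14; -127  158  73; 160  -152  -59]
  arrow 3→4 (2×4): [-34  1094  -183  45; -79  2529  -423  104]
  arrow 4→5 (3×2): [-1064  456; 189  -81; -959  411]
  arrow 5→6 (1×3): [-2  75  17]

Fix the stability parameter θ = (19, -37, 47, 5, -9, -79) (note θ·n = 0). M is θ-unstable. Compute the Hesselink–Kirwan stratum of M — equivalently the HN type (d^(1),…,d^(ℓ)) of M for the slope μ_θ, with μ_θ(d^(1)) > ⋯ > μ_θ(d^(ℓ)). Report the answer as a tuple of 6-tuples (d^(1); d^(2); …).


Interval decomposition of M: I[1,1], I[2,3], I[2,4], I[2,5], I[3,3], I[5,5], I[5,6].
HN type (ℓ=7): μ^(1)=47; μ^(2)=26; μ^(3)=19; μ^(4)=43/3; μ^(5)=-9; μ^(6)=-37; μ^(7)=-44

((0, 0, 2, 0, 0, 0); (0, 0, 1, 1, 0, 0); (1, 0, 0, 0, 0, 0); (0, 0, 1, 1, 1, 0); (0, 0, 0, 0, 1, 0); (0, 3, 0, 0, 0, 0); (0, 0, 0, 0, 1, 1))


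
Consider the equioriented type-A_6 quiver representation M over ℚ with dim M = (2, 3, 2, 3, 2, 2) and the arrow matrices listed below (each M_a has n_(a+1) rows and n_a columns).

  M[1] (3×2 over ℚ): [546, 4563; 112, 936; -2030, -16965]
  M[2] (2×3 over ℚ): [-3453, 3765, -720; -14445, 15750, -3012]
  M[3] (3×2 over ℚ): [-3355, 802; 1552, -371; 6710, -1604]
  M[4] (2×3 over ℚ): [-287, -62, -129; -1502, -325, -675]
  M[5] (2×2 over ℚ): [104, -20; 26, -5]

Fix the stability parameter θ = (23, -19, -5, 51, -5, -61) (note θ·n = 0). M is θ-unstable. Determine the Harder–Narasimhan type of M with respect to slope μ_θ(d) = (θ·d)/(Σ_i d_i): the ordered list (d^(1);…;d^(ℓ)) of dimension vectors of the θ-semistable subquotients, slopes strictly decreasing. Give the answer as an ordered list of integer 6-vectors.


Via rank(M_{q-1}∘⋯∘M_p): M ≅ I[1,1], I[1,6], I[2,2], I[2,5], I[4,4], I[6,6].
μ_θ-semistable layers: μ^(1)=51; μ^(2)=23; μ^(3)=-8/3; μ^(4)=-5; μ^(5)=-19; μ^(6)=-61

((0, 0, 0, 1, 0, 0); (1, 0, 0, 1, 1, 0); (1, 1, 1, 1, 1, 1); (0, 0, 1, 0, 0, 0); (0, 2, 0, 0, 0, 0); (0, 0, 0, 0, 0, 1))


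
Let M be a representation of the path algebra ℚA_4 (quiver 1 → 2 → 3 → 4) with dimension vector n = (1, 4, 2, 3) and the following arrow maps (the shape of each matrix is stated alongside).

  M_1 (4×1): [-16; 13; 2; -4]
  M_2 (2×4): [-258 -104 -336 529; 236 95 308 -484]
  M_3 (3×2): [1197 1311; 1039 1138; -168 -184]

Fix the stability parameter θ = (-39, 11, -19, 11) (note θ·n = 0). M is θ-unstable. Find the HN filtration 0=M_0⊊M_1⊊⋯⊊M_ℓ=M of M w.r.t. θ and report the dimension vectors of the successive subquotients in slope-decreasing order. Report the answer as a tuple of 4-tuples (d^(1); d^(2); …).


Barcode: M ≅ I[1,4], I[2,2]^2, I[2,4], I[4,4]. HN layers by μ_θ (3 steps, strictly decreasing):
  μ^(1)=11; μ^(2)=-4; μ^(3)=-39

((0, 2, 0, 3); (0, 2, 2, 0); (1, 0, 0, 0))


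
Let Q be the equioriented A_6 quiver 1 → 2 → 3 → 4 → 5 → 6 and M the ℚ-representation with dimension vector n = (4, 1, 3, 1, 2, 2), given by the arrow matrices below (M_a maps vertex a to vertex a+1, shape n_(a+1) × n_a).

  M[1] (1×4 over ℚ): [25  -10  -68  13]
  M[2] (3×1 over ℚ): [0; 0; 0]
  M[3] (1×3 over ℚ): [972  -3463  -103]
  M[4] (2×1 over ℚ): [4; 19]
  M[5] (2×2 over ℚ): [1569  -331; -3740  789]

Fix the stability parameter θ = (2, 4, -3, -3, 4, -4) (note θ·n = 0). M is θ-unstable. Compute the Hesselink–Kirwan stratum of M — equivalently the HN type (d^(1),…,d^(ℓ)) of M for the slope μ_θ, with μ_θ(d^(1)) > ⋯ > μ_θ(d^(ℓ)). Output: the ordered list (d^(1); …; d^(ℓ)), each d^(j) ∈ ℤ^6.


Interval decomposition of M: I[1,1]^3, I[1,2], I[3,3]^2, I[3,6], I[5,6].
HN type (ℓ=4): μ^(1)=4; μ^(2)=2; μ^(3)=0; μ^(4)=-3

((0, 1, 0, 0, 0, 0); (4, 0, 0, 0, 0, 0); (0, 0, 0, 0, 2, 2); (0, 0, 3, 1, 0, 0))


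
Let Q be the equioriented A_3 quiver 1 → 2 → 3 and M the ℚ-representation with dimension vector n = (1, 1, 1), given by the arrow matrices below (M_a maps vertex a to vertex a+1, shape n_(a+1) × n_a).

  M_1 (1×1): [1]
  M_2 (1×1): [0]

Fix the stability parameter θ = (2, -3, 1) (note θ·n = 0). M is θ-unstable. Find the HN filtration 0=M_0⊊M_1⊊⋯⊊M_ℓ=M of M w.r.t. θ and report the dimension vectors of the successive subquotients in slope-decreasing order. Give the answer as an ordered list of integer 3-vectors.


Interval decomposition of M: I[1,2], I[3,3].
HN type (ℓ=2): μ^(1)=1; μ^(2)=-1/2

((0, 0, 1); (1, 1, 0))


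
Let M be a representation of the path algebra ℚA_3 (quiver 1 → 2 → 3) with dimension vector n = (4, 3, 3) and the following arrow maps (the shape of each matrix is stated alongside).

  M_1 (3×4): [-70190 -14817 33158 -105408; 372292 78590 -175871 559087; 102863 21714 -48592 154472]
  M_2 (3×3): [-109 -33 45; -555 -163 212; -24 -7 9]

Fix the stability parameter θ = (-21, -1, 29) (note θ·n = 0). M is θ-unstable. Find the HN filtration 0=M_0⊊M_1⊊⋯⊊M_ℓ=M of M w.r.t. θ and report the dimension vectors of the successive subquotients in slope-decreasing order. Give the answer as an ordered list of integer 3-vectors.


Barcode: M ≅ I[1,1], I[1,3]^3. HN layers by μ_θ (3 steps, strictly decreasing):
  μ^(1)=29; μ^(2)=-1; μ^(3)=-21

((0, 0, 3); (0, 3, 0); (4, 0, 0))


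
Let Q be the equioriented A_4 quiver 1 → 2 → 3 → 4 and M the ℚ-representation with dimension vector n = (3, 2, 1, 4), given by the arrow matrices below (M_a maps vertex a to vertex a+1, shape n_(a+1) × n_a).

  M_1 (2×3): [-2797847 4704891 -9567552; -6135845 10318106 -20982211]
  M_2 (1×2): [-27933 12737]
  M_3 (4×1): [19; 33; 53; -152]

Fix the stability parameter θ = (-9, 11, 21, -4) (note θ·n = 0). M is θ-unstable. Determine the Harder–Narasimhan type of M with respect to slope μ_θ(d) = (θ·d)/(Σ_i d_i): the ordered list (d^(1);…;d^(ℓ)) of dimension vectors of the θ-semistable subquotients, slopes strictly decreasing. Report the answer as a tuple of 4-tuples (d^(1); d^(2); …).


Interval decomposition of M: I[1,1], I[1,2], I[1,4], I[4,4]^3.
HN type (ℓ=4): μ^(1)=11; μ^(2)=28/3; μ^(3)=-4; μ^(4)=-9

((0, 1, 0, 0); (0, 1, 1, 1); (0, 0, 0, 3); (3, 0, 0, 0))


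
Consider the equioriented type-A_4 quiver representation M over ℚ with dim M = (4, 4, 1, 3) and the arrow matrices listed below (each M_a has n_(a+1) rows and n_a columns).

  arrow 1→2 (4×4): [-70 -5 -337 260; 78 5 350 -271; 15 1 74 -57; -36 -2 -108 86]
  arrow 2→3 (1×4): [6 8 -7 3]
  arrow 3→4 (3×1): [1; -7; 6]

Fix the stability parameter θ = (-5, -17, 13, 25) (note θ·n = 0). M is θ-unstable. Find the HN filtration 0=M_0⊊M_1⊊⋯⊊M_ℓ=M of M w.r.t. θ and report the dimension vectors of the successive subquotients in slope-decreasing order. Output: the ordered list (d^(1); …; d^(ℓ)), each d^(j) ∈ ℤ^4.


Interval decomposition of M: I[1,1], I[1,2]^2, I[1,4], I[2,2], I[4,4]^2.
HN type (ℓ=5): μ^(1)=25; μ^(2)=13; μ^(3)=-5; μ^(4)=-11; μ^(5)=-17

((0, 0, 0, 3); (0, 0, 1, 0); (1, 0, 0, 0); (3, 3, 0, 0); (0, 1, 0, 0))


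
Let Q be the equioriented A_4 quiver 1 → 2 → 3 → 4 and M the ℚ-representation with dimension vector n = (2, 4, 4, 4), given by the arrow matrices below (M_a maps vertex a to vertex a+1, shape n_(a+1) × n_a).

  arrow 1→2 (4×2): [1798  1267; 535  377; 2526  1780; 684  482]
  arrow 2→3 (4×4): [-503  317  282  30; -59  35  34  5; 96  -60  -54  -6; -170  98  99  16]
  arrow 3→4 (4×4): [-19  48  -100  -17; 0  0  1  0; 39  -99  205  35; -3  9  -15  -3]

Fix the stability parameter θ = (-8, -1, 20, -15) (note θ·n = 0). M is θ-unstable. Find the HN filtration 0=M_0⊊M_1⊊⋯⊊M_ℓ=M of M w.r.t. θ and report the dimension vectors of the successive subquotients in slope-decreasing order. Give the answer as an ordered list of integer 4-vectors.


Barcode: M ≅ I[1,2], I[1,4], I[2,3], I[2,4], I[3,4], I[4,4]. HN layers by μ_θ (5 steps, strictly decreasing):
  μ^(1)=20; μ^(2)=5/2; μ^(3)=-1; μ^(4)=-8; μ^(5)=-15

((0, 0, 1, 0); (0, 0, 3, 3); (0, 4, 0, 0); (2, 0, 0, 0); (0, 0, 0, 1))


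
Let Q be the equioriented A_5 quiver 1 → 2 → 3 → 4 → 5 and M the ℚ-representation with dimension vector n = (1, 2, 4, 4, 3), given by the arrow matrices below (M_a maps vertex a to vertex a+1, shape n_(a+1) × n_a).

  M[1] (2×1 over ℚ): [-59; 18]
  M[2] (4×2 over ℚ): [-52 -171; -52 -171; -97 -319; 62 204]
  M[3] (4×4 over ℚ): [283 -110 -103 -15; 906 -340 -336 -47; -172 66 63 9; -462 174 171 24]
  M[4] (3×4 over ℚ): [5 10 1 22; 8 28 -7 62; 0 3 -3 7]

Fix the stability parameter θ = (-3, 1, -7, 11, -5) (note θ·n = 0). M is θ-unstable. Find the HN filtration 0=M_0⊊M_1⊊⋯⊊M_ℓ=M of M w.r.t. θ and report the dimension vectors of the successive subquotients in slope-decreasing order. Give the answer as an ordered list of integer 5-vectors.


Via rank(M_{q-1}∘⋯∘M_p): M ≅ I[1,5], I[2,5], I[3,3], I[3,4], I[4,5].
μ_θ-semistable layers: μ^(1)=11; μ^(2)=3; μ^(3)=-3; μ^(4)=-7

((0, 0, 0, 1, 0); (0, 0, 0, 3, 3); (1, 2, 2, 0, 0); (0, 0, 2, 0, 0))


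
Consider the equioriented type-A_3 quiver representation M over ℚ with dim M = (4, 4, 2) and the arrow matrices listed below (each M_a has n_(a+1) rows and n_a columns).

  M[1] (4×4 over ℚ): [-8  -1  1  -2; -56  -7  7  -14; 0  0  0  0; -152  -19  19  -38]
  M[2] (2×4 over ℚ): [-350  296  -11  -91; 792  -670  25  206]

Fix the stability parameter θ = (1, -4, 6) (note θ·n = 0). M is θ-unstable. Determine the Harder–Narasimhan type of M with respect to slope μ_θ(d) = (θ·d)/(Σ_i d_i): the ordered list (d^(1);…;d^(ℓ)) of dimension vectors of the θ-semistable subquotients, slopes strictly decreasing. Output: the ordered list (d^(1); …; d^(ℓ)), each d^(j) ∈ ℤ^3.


Barcode: M ≅ I[1,1]^3, I[1,3], I[2,2]^2, I[2,3]. HN layers by μ_θ (4 steps, strictly decreasing):
  μ^(1)=6; μ^(2)=1; μ^(3)=-3/2; μ^(4)=-4

((0, 0, 2); (3, 0, 0); (1, 1, 0); (0, 3, 0))


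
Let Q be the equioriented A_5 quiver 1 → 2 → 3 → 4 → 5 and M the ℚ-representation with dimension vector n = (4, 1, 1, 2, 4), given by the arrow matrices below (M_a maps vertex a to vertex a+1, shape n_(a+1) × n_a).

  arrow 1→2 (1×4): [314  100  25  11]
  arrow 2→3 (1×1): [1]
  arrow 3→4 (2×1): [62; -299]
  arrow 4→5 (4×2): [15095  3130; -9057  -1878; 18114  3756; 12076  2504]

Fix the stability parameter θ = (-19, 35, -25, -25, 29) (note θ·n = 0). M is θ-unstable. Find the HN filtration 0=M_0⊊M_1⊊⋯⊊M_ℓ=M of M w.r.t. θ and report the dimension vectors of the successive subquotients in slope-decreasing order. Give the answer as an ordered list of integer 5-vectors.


Barcode: M ≅ I[1,1]^3, I[1,5], I[4,4], I[5,5]^3. HN layers by μ_θ (4 steps, strictly decreasing):
  μ^(1)=29; μ^(2)=-5; μ^(3)=-19; μ^(4)=-25

((0, 0, 0, 0, 4); (0, 1, 1, 1, 0); (4, 0, 0, 0, 0); (0, 0, 0, 1, 0))


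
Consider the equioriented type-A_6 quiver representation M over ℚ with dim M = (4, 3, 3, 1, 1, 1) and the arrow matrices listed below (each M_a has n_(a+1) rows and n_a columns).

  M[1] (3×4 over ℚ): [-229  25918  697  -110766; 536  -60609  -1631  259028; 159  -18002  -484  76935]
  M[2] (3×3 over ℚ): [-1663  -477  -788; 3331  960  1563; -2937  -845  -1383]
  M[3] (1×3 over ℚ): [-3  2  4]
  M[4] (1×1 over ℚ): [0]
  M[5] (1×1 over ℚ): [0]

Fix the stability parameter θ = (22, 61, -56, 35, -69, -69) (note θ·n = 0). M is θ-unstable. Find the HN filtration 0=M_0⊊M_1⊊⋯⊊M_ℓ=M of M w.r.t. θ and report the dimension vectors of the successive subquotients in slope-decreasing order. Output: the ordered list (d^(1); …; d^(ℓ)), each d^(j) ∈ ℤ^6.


Interval decomposition of M: I[1,1], I[1,3]^2, I[1,4], I[5,5], I[6,6].
HN type (ℓ=4): μ^(1)=35; μ^(2)=22; μ^(3)=9; μ^(4)=-69

((0, 0, 0, 1, 0, 0); (1, 0, 0, 0, 0, 0); (3, 3, 3, 0, 0, 0); (0, 0, 0, 0, 1, 1))


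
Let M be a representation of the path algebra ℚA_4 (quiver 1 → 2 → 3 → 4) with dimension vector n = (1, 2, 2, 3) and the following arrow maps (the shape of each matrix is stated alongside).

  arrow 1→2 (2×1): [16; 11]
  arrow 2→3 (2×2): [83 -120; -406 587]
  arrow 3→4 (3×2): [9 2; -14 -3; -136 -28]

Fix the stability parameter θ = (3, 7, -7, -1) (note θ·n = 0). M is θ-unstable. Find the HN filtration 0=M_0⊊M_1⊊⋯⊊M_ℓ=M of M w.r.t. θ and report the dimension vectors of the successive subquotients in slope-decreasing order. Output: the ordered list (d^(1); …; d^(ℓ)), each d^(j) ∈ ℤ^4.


Via rank(M_{q-1}∘⋯∘M_p): M ≅ I[1,4], I[2,4], I[4,4].
μ_θ-semistable layers: μ^(1)=1/2; μ^(2)=-1/3; μ^(3)=-1

((1, 1, 1, 1); (0, 1, 1, 1); (0, 0, 0, 1))


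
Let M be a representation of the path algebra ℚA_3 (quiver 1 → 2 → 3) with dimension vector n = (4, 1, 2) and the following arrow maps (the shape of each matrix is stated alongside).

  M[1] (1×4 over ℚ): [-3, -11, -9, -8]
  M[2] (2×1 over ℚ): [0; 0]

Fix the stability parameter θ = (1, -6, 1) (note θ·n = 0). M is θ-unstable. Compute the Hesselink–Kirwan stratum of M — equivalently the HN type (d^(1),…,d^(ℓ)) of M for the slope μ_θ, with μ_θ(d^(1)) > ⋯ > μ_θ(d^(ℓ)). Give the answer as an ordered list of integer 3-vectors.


Barcode: M ≅ I[1,1]^3, I[1,2], I[3,3]^2. HN layers by μ_θ (2 steps, strictly decreasing):
  μ^(1)=1; μ^(2)=-5/2

((3, 0, 2); (1, 1, 0))


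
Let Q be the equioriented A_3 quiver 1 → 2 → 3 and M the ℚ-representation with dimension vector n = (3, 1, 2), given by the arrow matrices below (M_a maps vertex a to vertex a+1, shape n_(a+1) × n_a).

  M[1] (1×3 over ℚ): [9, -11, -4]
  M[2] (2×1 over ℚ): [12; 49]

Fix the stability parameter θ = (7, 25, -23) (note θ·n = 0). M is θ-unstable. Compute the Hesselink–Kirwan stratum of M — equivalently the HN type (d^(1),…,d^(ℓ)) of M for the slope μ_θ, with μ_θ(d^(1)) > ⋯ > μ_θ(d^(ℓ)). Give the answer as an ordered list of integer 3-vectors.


Via rank(M_{q-1}∘⋯∘M_p): M ≅ I[1,1]^2, I[1,3], I[3,3].
μ_θ-semistable layers: μ^(1)=7; μ^(2)=3; μ^(3)=-23

((2, 0, 0); (1, 1, 1); (0, 0, 1))


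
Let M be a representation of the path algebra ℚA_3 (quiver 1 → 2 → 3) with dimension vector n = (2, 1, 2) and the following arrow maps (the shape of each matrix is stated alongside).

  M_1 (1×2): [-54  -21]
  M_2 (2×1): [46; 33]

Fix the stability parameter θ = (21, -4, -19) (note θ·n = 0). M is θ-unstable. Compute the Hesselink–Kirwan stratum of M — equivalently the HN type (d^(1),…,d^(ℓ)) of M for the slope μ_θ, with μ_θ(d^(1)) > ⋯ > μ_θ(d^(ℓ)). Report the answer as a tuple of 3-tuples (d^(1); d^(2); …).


Via rank(M_{q-1}∘⋯∘M_p): M ≅ I[1,1], I[1,3], I[3,3].
μ_θ-semistable layers: μ^(1)=21; μ^(2)=-2/3; μ^(3)=-19

((1, 0, 0); (1, 1, 1); (0, 0, 1))


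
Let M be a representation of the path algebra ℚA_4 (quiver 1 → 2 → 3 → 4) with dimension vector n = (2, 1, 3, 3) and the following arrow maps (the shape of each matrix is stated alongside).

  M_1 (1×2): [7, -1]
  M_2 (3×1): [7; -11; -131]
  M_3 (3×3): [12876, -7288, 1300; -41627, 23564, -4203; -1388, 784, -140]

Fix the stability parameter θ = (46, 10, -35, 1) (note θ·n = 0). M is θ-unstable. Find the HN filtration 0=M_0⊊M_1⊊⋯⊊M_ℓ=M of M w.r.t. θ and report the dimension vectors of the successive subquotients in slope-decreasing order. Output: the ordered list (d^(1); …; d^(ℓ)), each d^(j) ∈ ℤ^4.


Via rank(M_{q-1}∘⋯∘M_p): M ≅ I[1,1], I[1,3], I[3,4]^2, I[4,4].
μ_θ-semistable layers: μ^(1)=46; μ^(2)=7; μ^(3)=1; μ^(4)=-35

((1, 0, 0, 0); (1, 1, 1, 0); (0, 0, 0, 3); (0, 0, 2, 0))


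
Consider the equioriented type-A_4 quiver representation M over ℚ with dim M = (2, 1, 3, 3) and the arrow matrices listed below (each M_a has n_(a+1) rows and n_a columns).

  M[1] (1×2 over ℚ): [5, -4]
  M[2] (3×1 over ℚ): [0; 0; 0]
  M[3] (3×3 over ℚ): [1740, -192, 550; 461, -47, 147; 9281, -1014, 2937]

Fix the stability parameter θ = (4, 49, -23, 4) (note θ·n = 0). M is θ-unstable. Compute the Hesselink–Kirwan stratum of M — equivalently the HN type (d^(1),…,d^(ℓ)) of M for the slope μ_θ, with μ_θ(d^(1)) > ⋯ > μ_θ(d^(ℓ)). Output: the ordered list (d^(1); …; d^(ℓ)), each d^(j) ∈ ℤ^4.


Barcode: M ≅ I[1,1], I[1,2], I[3,4]^3. HN layers by μ_θ (3 steps, strictly decreasing):
  μ^(1)=49; μ^(2)=4; μ^(3)=-23

((0, 1, 0, 0); (2, 0, 0, 3); (0, 0, 3, 0))


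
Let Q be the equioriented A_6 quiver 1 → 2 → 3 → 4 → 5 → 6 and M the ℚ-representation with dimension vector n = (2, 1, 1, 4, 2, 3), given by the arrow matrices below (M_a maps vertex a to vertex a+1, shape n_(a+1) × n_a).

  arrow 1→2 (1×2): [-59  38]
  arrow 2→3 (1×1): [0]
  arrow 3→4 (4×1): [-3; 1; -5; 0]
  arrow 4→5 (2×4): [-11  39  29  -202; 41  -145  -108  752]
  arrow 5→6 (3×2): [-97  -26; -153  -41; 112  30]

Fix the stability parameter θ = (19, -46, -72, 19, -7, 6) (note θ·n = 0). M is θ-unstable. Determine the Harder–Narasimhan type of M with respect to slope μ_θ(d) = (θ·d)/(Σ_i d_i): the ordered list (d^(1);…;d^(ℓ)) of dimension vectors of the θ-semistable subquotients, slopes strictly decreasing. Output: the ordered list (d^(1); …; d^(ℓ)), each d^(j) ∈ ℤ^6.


Via rank(M_{q-1}∘⋯∘M_p): M ≅ I[1,1], I[1,2], I[3,6], I[4,4]^2, I[4,6], I[6,6].
μ_θ-semistable layers: μ^(1)=19; μ^(2)=6; μ^(3)=-27/2; μ^(4)=-72

((1, 0, 0, 2, 0, 0); (0, 0, 0, 2, 2, 3); (1, 1, 0, 0, 0, 0); (0, 0, 1, 0, 0, 0))


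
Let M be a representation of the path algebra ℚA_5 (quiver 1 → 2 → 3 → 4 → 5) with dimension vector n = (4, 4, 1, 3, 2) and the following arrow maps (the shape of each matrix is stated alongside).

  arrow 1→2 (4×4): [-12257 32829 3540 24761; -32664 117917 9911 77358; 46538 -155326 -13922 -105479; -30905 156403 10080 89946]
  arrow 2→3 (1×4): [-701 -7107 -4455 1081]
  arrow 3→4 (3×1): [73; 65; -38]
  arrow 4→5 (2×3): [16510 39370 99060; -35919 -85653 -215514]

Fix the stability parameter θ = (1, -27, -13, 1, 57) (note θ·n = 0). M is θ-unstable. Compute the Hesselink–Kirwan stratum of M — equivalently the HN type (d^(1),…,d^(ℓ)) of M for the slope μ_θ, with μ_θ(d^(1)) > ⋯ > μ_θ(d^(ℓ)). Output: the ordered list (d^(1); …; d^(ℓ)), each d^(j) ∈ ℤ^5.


Via rank(M_{q-1}∘⋯∘M_p): M ≅ I[1,2]^3, I[1,4], I[4,4], I[4,5], I[5,5].
μ_θ-semistable layers: μ^(1)=57; μ^(2)=1; μ^(3)=-13

((0, 0, 0, 0, 2); (0, 0, 0, 3, 0); (4, 4, 1, 0, 0))


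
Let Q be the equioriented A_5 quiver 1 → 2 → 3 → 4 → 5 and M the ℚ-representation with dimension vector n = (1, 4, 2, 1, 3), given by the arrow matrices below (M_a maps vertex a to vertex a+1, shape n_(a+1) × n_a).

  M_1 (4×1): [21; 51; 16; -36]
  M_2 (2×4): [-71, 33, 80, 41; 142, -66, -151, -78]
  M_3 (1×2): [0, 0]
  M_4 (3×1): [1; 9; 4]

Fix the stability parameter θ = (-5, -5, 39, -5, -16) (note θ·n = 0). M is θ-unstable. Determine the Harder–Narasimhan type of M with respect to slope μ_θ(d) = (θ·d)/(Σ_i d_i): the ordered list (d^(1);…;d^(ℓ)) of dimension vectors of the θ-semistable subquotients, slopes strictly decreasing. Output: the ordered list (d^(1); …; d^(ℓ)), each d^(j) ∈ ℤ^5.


Via rank(M_{q-1}∘⋯∘M_p): M ≅ I[1,3], I[2,2]^2, I[2,3], I[4,5], I[5,5]^2.
μ_θ-semistable layers: μ^(1)=39; μ^(2)=-5; μ^(3)=-21/2; μ^(4)=-16

((0, 0, 2, 0, 0); (1, 4, 0, 0, 0); (0, 0, 0, 1, 1); (0, 0, 0, 0, 2))


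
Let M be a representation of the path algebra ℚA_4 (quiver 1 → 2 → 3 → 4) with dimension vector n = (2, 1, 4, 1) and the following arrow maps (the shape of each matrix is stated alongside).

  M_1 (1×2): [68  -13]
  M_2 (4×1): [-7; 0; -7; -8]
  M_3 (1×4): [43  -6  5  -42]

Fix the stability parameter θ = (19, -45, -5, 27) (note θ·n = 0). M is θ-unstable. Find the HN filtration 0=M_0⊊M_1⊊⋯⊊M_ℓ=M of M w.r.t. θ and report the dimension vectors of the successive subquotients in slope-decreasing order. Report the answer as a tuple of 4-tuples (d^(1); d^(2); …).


Interval decomposition of M: I[1,1], I[1,3], I[3,3]^2, I[3,4].
HN type (ℓ=4): μ^(1)=27; μ^(2)=19; μ^(3)=-5; μ^(4)=-13

((0, 0, 0, 1); (1, 0, 0, 0); (0, 0, 4, 0); (1, 1, 0, 0))


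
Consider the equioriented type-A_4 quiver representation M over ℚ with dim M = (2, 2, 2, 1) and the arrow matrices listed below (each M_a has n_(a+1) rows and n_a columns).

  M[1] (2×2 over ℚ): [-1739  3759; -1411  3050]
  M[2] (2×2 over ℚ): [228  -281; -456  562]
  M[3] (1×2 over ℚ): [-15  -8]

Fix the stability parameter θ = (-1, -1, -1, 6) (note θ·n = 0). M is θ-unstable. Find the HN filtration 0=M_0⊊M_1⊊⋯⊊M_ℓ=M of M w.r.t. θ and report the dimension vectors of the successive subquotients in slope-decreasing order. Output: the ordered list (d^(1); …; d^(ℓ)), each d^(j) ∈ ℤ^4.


Interval decomposition of M: I[1,2], I[1,4], I[3,3].
HN type (ℓ=2): μ^(1)=6; μ^(2)=-1

((0, 0, 0, 1); (2, 2, 2, 0))


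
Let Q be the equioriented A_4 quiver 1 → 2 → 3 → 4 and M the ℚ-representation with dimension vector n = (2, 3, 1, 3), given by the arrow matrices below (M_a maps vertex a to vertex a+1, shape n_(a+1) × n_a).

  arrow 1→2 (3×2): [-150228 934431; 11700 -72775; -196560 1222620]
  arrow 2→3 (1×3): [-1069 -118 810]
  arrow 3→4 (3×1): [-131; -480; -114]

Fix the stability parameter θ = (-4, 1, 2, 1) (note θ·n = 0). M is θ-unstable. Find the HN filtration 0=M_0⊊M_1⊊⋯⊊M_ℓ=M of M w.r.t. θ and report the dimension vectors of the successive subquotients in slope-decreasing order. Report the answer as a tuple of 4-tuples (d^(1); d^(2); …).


Barcode: M ≅ I[1,1], I[1,4], I[2,2]^2, I[4,4]^2. HN layers by μ_θ (3 steps, strictly decreasing):
  μ^(1)=3/2; μ^(2)=1; μ^(3)=-4

((0, 0, 1, 1); (0, 3, 0, 2); (2, 0, 0, 0))


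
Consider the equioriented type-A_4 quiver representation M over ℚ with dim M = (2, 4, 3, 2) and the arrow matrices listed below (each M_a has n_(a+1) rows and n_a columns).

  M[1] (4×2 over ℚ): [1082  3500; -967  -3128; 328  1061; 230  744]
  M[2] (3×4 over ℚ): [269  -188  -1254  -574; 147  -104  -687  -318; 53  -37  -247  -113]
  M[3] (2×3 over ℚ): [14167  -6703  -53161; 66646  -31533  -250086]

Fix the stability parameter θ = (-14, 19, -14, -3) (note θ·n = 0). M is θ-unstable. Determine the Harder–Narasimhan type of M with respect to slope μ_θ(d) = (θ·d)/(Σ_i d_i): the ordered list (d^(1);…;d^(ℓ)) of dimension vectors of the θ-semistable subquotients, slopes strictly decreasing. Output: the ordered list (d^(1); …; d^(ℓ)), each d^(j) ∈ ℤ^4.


Via rank(M_{q-1}∘⋯∘M_p): M ≅ I[1,4]^2, I[2,2], I[2,3].
μ_θ-semistable layers: μ^(1)=19; μ^(2)=5/2; μ^(3)=2/3; μ^(4)=-14

((0, 1, 0, 0); (0, 1, 1, 0); (0, 2, 2, 2); (2, 0, 0, 0))


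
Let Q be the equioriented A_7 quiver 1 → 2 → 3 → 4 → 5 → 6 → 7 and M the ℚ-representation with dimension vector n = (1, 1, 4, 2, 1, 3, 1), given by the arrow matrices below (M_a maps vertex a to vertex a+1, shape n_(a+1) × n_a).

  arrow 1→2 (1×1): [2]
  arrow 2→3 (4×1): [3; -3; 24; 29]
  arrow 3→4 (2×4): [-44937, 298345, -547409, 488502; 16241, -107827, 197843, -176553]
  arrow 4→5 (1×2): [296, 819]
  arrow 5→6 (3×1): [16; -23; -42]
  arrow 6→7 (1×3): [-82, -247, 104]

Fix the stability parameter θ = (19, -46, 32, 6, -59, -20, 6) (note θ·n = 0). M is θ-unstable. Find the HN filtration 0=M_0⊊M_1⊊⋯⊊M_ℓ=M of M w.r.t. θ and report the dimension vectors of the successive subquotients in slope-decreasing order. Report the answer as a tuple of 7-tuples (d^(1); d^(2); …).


Via rank(M_{q-1}∘⋯∘M_p): M ≅ I[1,7], I[3,3]^2, I[3,4], I[6,6]^2.
μ_θ-semistable layers: μ^(1)=32; μ^(2)=19; μ^(3)=6; μ^(4)=-41/4; μ^(5)=-27/2; μ^(6)=-20

((0, 0, 2, 0, 0, 0, 0); (0, 0, 1, 1, 0, 0, 0); (0, 0, 0, 0, 0, 0, 1); (0, 0, 1, 1, 1, 1, 0); (1, 1, 0, 0, 0, 0, 0); (0, 0, 0, 0, 0, 2, 0))


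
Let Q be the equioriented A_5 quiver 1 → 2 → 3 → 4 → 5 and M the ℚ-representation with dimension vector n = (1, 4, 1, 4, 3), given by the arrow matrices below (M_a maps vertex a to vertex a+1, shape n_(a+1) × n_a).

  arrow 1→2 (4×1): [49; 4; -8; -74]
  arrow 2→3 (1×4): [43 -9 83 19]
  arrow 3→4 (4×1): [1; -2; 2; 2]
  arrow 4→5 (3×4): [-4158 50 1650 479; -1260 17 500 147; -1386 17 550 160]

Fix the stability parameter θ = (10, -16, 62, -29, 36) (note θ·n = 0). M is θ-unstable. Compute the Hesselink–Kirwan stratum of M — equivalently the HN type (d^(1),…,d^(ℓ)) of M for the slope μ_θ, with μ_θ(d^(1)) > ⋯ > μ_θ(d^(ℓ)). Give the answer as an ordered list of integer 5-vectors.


Interval decomposition of M: I[1,4], I[2,2]^3, I[4,4], I[4,5]^2, I[5,5].
HN type (ℓ=5): μ^(1)=36; μ^(2)=33/2; μ^(3)=-3; μ^(4)=-16; μ^(5)=-29

((0, 0, 0, 0, 3); (0, 0, 1, 1, 0); (1, 1, 0, 0, 0); (0, 3, 0, 0, 0); (0, 0, 0, 3, 0))


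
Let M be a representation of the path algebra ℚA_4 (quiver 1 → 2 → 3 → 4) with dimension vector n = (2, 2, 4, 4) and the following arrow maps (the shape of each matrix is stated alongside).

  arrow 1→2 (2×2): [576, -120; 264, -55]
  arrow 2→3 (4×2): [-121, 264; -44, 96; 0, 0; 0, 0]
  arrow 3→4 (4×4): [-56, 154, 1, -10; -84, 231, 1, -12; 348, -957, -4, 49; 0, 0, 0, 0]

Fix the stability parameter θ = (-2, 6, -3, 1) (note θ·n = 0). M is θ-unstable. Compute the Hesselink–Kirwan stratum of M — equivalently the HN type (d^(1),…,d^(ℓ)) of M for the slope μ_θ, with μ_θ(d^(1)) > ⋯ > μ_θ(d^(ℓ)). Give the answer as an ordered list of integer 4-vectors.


Interval decomposition of M: I[1,1], I[1,2], I[2,3], I[3,4]^3, I[4,4].
HN type (ℓ=5): μ^(1)=6; μ^(2)=3/2; μ^(3)=1; μ^(4)=-2; μ^(5)=-3

((0, 1, 0, 0); (0, 1, 1, 0); (0, 0, 0, 4); (2, 0, 0, 0); (0, 0, 3, 0))


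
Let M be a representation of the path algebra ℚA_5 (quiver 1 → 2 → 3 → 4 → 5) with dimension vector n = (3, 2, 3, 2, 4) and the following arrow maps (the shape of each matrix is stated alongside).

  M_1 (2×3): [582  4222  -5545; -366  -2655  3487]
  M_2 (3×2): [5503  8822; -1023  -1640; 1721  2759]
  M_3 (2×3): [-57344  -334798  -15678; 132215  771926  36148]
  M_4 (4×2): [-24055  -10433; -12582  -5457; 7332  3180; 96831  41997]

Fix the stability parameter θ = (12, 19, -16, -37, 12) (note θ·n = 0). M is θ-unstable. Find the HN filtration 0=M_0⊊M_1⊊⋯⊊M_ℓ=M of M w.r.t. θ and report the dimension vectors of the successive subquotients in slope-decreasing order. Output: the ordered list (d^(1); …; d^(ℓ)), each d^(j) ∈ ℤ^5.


Via rank(M_{q-1}∘⋯∘M_p): M ≅ I[1,1], I[1,5]^2, I[3,3], I[5,5]^2.
μ_θ-semistable layers: μ^(1)=12; μ^(2)=-11/2; μ^(3)=-16

((1, 0, 0, 0, 4); (2, 2, 2, 2, 0); (0, 0, 1, 0, 0))


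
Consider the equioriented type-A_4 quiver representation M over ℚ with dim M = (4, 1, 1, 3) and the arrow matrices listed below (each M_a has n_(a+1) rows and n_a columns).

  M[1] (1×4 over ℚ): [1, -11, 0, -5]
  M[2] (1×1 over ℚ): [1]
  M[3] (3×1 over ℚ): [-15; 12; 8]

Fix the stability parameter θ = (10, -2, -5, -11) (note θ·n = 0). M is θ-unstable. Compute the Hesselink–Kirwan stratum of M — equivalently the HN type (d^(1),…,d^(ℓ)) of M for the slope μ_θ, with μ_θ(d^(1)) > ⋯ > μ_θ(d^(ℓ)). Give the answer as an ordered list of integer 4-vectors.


Via rank(M_{q-1}∘⋯∘M_p): M ≅ I[1,1]^3, I[1,4], I[4,4]^2.
μ_θ-semistable layers: μ^(1)=10; μ^(2)=-2; μ^(3)=-11

((3, 0, 0, 0); (1, 1, 1, 1); (0, 0, 0, 2))


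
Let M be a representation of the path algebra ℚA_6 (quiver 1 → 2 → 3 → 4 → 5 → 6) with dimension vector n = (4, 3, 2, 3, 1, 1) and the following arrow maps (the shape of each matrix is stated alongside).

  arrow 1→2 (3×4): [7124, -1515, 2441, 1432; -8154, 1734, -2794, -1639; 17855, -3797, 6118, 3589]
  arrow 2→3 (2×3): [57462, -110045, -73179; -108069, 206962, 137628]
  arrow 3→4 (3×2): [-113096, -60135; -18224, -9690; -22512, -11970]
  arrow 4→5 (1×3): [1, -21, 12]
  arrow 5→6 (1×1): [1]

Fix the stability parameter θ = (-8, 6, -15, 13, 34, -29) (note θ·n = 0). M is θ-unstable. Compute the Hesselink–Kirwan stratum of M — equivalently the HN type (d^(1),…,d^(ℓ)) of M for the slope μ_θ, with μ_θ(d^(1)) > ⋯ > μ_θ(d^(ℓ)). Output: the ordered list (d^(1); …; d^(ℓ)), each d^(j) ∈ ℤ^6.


Interval decomposition of M: I[1,1], I[1,2], I[1,3], I[1,6], I[4,4]^2.
HN type (ℓ=4): μ^(1)=13; μ^(2)=6; μ^(3)=-9/2; μ^(4)=-8

((0, 0, 0, 2, 0, 0); (0, 1, 0, 1, 1, 1); (0, 2, 2, 0, 0, 0); (4, 0, 0, 0, 0, 0))


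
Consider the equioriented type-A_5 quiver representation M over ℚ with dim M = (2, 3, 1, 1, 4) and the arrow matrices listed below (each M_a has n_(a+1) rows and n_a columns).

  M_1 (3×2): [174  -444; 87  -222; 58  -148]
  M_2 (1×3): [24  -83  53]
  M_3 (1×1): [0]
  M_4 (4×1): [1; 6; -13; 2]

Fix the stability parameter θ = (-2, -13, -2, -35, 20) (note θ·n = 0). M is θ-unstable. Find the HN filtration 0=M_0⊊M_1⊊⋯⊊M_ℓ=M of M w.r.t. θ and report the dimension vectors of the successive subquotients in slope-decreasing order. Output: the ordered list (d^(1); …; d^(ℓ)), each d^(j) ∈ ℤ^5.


Barcode: M ≅ I[1,1], I[1,3], I[2,2]^2, I[4,5], I[5,5]^3. HN layers by μ_θ (5 steps, strictly decreasing):
  μ^(1)=20; μ^(2)=-2; μ^(3)=-15/2; μ^(4)=-13; μ^(5)=-35

((0, 0, 0, 0, 4); (1, 0, 1, 0, 0); (1, 1, 0, 0, 0); (0, 2, 0, 0, 0); (0, 0, 0, 1, 0))


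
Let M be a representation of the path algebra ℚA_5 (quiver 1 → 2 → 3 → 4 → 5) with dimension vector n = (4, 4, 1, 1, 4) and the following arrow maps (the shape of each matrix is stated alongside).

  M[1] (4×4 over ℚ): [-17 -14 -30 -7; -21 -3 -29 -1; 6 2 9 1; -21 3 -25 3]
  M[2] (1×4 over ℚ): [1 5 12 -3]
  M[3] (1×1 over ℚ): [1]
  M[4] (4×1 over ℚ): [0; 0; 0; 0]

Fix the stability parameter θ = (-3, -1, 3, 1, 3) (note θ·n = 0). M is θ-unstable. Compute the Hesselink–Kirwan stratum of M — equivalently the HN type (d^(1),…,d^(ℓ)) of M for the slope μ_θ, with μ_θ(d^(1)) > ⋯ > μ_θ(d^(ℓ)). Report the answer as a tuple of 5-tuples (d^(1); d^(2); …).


Interval decomposition of M: I[1,2]^3, I[1,4], I[5,5]^4.
HN type (ℓ=4): μ^(1)=3; μ^(2)=2; μ^(3)=-1; μ^(4)=-3

((0, 0, 0, 0, 4); (0, 0, 1, 1, 0); (0, 4, 0, 0, 0); (4, 0, 0, 0, 0))


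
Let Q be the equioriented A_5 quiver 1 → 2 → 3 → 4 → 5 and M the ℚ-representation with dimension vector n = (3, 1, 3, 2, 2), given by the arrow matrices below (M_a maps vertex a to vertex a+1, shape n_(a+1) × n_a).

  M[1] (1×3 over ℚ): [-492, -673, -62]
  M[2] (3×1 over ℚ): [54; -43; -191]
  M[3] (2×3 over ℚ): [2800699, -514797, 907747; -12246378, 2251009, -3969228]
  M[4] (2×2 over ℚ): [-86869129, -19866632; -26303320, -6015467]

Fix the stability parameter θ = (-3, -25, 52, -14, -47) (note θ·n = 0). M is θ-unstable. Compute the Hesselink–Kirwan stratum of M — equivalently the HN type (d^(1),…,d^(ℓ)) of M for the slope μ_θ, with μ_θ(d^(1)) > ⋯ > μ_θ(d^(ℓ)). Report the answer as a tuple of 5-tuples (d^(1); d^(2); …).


Via rank(M_{q-1}∘⋯∘M_p): M ≅ I[1,1]^2, I[1,5], I[3,3], I[3,5].
μ_θ-semistable layers: μ^(1)=52; μ^(2)=-3; μ^(3)=-14

((0, 0, 1, 0, 0); (2, 0, 2, 2, 2); (1, 1, 0, 0, 0))


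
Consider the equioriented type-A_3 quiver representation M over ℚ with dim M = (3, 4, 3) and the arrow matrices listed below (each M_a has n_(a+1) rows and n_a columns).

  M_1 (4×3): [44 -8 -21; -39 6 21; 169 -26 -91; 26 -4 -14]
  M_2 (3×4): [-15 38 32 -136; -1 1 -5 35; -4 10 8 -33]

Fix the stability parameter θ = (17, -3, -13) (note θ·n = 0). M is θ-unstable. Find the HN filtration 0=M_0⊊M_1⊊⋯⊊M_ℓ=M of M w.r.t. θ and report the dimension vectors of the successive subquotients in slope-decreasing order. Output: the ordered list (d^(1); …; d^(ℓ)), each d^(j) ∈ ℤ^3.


Via rank(M_{q-1}∘⋯∘M_p): M ≅ I[1,1], I[1,2], I[1,3], I[2,3]^2.
μ_θ-semistable layers: μ^(1)=17; μ^(2)=7; μ^(3)=1/3; μ^(4)=-8

((1, 0, 0); (1, 1, 0); (1, 1, 1); (0, 2, 2))


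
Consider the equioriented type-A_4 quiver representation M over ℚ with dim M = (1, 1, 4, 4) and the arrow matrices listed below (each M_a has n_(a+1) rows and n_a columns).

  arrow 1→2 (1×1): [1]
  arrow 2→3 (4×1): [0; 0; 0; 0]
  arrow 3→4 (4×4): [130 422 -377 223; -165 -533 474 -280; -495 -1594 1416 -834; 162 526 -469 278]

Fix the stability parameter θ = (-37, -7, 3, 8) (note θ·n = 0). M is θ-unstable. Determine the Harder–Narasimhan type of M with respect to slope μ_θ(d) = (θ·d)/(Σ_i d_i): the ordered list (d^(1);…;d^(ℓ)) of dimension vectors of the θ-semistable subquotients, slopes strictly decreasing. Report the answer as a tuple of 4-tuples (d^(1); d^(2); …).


Interval decomposition of M: I[1,2], I[3,4]^4.
HN type (ℓ=4): μ^(1)=8; μ^(2)=3; μ^(3)=-7; μ^(4)=-37

((0, 0, 0, 4); (0, 0, 4, 0); (0, 1, 0, 0); (1, 0, 0, 0))
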